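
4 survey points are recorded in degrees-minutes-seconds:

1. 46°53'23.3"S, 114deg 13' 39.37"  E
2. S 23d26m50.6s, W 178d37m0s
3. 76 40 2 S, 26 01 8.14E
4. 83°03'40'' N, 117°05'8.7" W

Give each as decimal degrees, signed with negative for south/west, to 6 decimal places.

Point 1:
  φ: 53′ + 23.3″ = 53.38833′; 46 + 53.38833/60 = 46.8898056
  S → negative
  Longitude: 114 + 13/60 + 39.37/3600 = 114.2276028
  E → positive
Point 2:
  Lat: 26′ + 50.6″ = 26.84333′; 23 + 26.84333/60 = 23.4473889
  S → negative
  Lon: 37′ + 0″ = 37.00000′; 178 + 37.00000/60 = 178.6166667
  hemisphere W, so the sign is −
Point 3:
  Latitude: 76° + 40/60 + 2/3600 = 76 + 0.666667 + 0.000556 = 76.6672222
  S ⇒ negate
  Lon: 1′ + 8.14″ = 1.13567′; 26 + 1.13567/60 = 26.0189278
  E → positive
Point 4:
  Lat: 83 + 3/60 + 40/3600 = 83.0611111
  N ⇒ keep positive
  Lon: 117 + 5/60 + 8.7/3600 = 117.0857500
  W ⇒ negate

1. -46.889806, 114.227603
2. -23.447389, -178.616667
3. -76.667222, 26.018928
4. 83.061111, -117.085750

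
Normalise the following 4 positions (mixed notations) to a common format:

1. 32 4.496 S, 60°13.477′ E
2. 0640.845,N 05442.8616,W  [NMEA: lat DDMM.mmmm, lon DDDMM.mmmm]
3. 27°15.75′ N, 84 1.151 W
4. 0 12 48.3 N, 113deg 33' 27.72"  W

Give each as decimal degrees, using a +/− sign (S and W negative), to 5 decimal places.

Point 1:
  φ: 32 + 4.496/60 = 32.074933
  S ⇒ negate
  λ: 60 + 13.477/60 = 60.224617
  E ⇒ keep positive
Point 2:
  Latitude: degrees = first 2 digits = 6, minutes = 40.845; 6 + 40.845/60 = 6.680750
  N → positive
  Longitude: degrees = first 3 digits = 54, minutes = 42.8616; 54 + 42.8616/60 = 54.714360
  W ⇒ negate
Point 3:
  Lat: 15.75′ = 0.262500°; total 27.262500
  N ⇒ keep positive
  Lon: 84 + 1.151/60 = 84.019183
  hemisphere W, so the sign is −
Point 4:
  Lat: 0 + 12/60 + 48.3/3600 = 0.213417
  N → positive
  Lon: 113° + 33/60 + 27.72/3600 = 113 + 0.550000 + 0.007700 = 113.557700
  W → negative

1. -32.07493, 60.22462
2. 6.68075, -54.71436
3. 27.26250, -84.01918
4. 0.21342, -113.55770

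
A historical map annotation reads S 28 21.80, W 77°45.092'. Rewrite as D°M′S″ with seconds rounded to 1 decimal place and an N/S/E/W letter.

28°21′48.0″ S, 77°45′5.5″ W

φ: fractional minutes 0.80000 × 60 = 48.000″
λ: 45.09200′ → 45′ and 0.09200 × 60 = 5.520″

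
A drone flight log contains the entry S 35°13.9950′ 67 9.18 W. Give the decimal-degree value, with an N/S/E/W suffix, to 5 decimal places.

35.23325° S, 67.15300° W

φ: 13.995′ = 0.233250°; total 35.233250
Lon: 67 + 9.18/60 = 67.153000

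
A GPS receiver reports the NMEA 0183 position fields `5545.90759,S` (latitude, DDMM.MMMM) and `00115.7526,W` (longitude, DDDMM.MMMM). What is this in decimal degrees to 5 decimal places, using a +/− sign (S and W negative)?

-55.76513, -1.26254

Latitude: degrees = first 2 digits = 55, minutes = 45.90759; 55 + 45.90759/60 = 55.765127
S → negative
λ: split at 3 digits → 001° and 15.7526′; 1 + 15.7526/60 = 1.262543
W → negative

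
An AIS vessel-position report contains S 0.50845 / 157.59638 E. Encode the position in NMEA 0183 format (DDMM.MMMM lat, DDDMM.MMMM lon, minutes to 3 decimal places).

0030.507,S / 15735.783,E

Latitude: 0° + 0.508450 × 60 = 0° 30.50700′
Longitude: minutes = (157.596380 − 157) × 60 = 35.78280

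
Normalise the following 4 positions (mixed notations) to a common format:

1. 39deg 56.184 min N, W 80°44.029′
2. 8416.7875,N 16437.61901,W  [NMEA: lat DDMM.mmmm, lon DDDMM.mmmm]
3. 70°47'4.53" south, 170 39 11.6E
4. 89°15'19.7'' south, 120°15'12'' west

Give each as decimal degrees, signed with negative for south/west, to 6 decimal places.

1. 39.936400, -80.733817
2. 84.279792, -164.626984
3. -70.784592, 170.653222
4. -89.255472, -120.253333

Point 1:
  Lat: 56.184′ = 0.936400°; total 39.9364000
  N → positive
  Lon: 44.029′ = 0.733817°; total 80.7338167
  W → negative
Point 2:
  Latitude: degrees = first 2 digits = 84, minutes = 16.7875; 84 + 16.7875/60 = 84.2797917
  N → positive
  Longitude: split at 3 digits → 164° and 37.61901′; 164 + 37.61901/60 = 164.6269835
  W → negative
Point 3:
  Lat: 70° + 47/60 + 4.53/3600 = 70 + 0.783333 + 0.001258 = 70.7845917
  S → negative
  Longitude: 39′ + 11.6″ = 39.19333′; 170 + 39.19333/60 = 170.6532222
  E ⇒ keep positive
Point 4:
  φ: 89° + 15/60 + 19.7/3600 = 89 + 0.250000 + 0.005472 = 89.2554722
  hemisphere S, so the sign is −
  λ: 120° + 15/60 + 12/3600 = 120 + 0.250000 + 0.003333 = 120.2533333
  W ⇒ negate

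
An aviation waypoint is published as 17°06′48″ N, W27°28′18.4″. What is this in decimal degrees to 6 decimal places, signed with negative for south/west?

17.113333, -27.471778

φ: 17° + 6/60 + 48/3600 = 17 + 0.100000 + 0.013333 = 17.1133333
N → positive
Longitude: 28′ + 18.4″ = 28.30667′; 27 + 28.30667/60 = 27.4717778
W ⇒ negate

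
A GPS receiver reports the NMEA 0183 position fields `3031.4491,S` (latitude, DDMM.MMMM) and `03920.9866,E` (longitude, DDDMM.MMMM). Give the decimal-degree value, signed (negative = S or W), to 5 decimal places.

Lat: degrees = first 2 digits = 30, minutes = 31.4491; 30 + 31.4491/60 = 30.524152
S ⇒ negate
λ: split at 3 digits → 039° and 20.9866′; 39 + 20.9866/60 = 39.349777
E → positive

-30.52415, 39.34978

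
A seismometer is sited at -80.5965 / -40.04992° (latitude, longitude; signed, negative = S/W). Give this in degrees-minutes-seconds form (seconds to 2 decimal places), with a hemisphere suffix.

Latitude is negative → S; |value| = 80.596500
Latitude: 0.596500° → 35.79000′; 0.79000 × 60 = 47.4000″
Longitude is negative → W; |value| = 40.049920
λ: whole degrees 40; 2.99520′ → 2′ and 59.7120″

80°35′47.40″ S, 40°02′59.71″ W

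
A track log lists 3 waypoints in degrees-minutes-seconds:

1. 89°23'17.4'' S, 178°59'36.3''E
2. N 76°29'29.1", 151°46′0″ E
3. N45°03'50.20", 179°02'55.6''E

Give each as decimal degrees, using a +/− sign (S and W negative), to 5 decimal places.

1. -89.38817, 178.99342
2. 76.49142, 151.76667
3. 45.06394, 179.04878

Point 1:
  Latitude: 23′ + 17.4″ = 23.29000′; 89 + 23.29000/60 = 89.388167
  hemisphere S, so the sign is −
  λ: 178° + 59/60 + 36.3/3600 = 178 + 0.983333 + 0.010083 = 178.993417
  E ⇒ keep positive
Point 2:
  Lat: 29′ + 29.1″ = 29.48500′; 76 + 29.48500/60 = 76.491417
  N → positive
  Longitude: 151° + 46/60 + 0/3600 = 151 + 0.766667 + 0.000000 = 151.766667
  E ⇒ keep positive
Point 3:
  φ: 45 + 3/60 + 50.2/3600 = 45.063944
  N ⇒ keep positive
  λ: 179° + 2/60 + 55.6/3600 = 179 + 0.033333 + 0.015444 = 179.048778
  E → positive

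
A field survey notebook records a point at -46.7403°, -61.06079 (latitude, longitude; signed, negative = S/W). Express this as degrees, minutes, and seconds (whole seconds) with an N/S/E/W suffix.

46°44′25″ S, 61°03′39″ W

Latitude is negative → S; |value| = 46.740300
Latitude: 0.740300 × 60 = 44.41800′ → 44′, remainder × 60 = 25.08″
Longitude is negative → W; |value| = 61.060790
Longitude: 0.060790 × 60 = 3.64740′ → 3′, remainder × 60 = 38.84″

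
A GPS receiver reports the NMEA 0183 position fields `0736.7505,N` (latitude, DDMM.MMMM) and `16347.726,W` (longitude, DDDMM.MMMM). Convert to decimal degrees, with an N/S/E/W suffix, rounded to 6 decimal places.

7.612508° N, 163.795433° W

φ: degrees = first 2 digits = 7, minutes = 36.7505; 7 + 36.7505/60 = 7.6125083
Lon: degrees = first 3 digits = 163, minutes = 47.726; 163 + 47.726/60 = 163.7954333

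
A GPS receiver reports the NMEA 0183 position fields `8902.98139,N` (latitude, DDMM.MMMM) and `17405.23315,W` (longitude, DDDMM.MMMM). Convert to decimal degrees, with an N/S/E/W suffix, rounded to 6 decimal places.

Latitude: degrees = first 2 digits = 89, minutes = 2.98139; 89 + 2.98139/60 = 89.0496898
Lon: split at 3 digits → 174° and 5.23315′; 174 + 5.23315/60 = 174.0872192

89.049690° N, 174.087219° W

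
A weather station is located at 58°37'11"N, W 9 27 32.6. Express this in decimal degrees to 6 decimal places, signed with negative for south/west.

58.619722, -9.459056

φ: 58° + 37/60 + 11/3600 = 58 + 0.616667 + 0.003056 = 58.6197222
N ⇒ keep positive
Longitude: 27′ + 32.6″ = 27.54333′; 9 + 27.54333/60 = 9.4590556
hemisphere W, so the sign is −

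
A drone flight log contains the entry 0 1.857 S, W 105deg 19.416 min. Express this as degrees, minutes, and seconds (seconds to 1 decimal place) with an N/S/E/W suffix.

0°01′51.4″ S, 105°19′25.0″ W

Latitude: 1.85700′ → 1′ and 0.85700 × 60 = 51.420″
Lon: 19.41600′ → 19′ and 0.41600 × 60 = 24.960″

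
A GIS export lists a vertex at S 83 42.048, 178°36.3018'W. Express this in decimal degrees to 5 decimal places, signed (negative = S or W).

-83.70080, -178.60503

Latitude: 83 + 42.048/60 = 83.700800
S → negative
λ: 178 + 36.3018/60 = 178.605030
hemisphere W, so the sign is −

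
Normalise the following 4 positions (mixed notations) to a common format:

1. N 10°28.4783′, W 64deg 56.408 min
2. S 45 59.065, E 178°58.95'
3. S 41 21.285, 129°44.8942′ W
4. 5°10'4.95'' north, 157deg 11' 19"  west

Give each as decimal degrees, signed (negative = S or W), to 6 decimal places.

Point 1:
  Latitude: 28.4783′ = 0.474638°; total 10.4746383
  N → positive
  Longitude: 64 + 56.408/60 = 64.9401333
  W → negative
Point 2:
  Latitude: 59.065′ = 0.984417°; total 45.9844167
  S → negative
  Longitude: 58.95′ = 0.982500°; total 178.9825000
  E → positive
Point 3:
  Latitude: 21.285′ = 0.354750°; total 41.3547500
  S ⇒ negate
  λ: 129 + 44.8942/60 = 129.7482367
  W → negative
Point 4:
  Lat: 10′ + 4.95″ = 10.08250′; 5 + 10.08250/60 = 5.1680417
  N → positive
  λ: 157 + 11/60 + 19/3600 = 157.1886111
  W ⇒ negate

1. 10.474638, -64.940133
2. -45.984417, 178.982500
3. -41.354750, -129.748237
4. 5.168042, -157.188611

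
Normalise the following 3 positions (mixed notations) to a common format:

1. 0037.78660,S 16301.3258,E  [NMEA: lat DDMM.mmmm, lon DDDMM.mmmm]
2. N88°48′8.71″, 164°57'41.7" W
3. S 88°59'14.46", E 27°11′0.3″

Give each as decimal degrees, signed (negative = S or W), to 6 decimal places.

1. -0.629777, 163.022097
2. 88.802419, -164.961583
3. -88.987350, 27.183417

Point 1:
  Lat: degrees = first 2 digits = 0, minutes = 37.7866; 0 + 37.7866/60 = 0.6297767
  S ⇒ negate
  Longitude: split at 3 digits → 163° and 1.3258′; 163 + 1.3258/60 = 163.0220967
  E ⇒ keep positive
Point 2:
  Latitude: 48′ + 8.71″ = 48.14517′; 88 + 48.14517/60 = 88.8024194
  N ⇒ keep positive
  λ: 164 + 57/60 + 41.7/3600 = 164.9615833
  W ⇒ negate
Point 3:
  Latitude: 88° + 59/60 + 14.46/3600 = 88 + 0.983333 + 0.004017 = 88.9873500
  hemisphere S, so the sign is −
  Longitude: 11′ + 0.3″ = 11.00500′; 27 + 11.00500/60 = 27.1834167
  E → positive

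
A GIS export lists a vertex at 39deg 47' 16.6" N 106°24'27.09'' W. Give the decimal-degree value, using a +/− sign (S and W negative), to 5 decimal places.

39.78794, -106.40753

Lat: 39 + 47/60 + 16.6/3600 = 39.787944
N ⇒ keep positive
Lon: 24′ + 27.09″ = 24.45150′; 106 + 24.45150/60 = 106.407525
W ⇒ negate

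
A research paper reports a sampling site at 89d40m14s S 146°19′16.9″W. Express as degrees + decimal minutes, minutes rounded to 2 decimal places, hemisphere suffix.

89° 40.23′ S, 146° 19.28′ W

Latitude: seconds/60 = 0.23333; minutes = 40 + 0.23333 = 40.2333
Longitude: seconds/60 = 0.28167; minutes = 19 + 0.28167 = 19.2817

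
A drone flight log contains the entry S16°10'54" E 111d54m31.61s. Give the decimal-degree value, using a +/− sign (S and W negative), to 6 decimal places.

-16.181667, 111.908781

Latitude: 16 + 10/60 + 54/3600 = 16.1816667
S → negative
λ: 54′ + 31.61″ = 54.52683′; 111 + 54.52683/60 = 111.9087806
E → positive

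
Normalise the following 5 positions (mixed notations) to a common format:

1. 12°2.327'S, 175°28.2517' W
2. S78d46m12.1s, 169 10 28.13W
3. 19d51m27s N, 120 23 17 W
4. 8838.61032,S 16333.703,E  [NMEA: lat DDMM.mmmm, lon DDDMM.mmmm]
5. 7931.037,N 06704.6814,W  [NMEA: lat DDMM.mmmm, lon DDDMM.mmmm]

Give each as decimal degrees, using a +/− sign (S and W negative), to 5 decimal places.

Point 1:
  Latitude: 12 + 2.327/60 = 12.038783
  S → negative
  Longitude: 28.2517′ = 0.470862°; total 175.470862
  W → negative
Point 2:
  Lat: 46′ + 12.1″ = 46.20167′; 78 + 46.20167/60 = 78.770028
  S ⇒ negate
  Lon: 10′ + 28.13″ = 10.46883′; 169 + 10.46883/60 = 169.174481
  W → negative
Point 3:
  Latitude: 51′ + 27″ = 51.45000′; 19 + 51.45000/60 = 19.857500
  N ⇒ keep positive
  Lon: 120 + 23/60 + 17/3600 = 120.388056
  hemisphere W, so the sign is −
Point 4:
  Lat: degrees = first 2 digits = 88, minutes = 38.61032; 88 + 38.61032/60 = 88.643505
  S → negative
  Longitude: split at 3 digits → 163° and 33.703′; 163 + 33.703/60 = 163.561717
  E ⇒ keep positive
Point 5:
  φ: split at 2 digits → 79° and 31.037′; 79 + 31.037/60 = 79.517283
  N → positive
  λ: split at 3 digits → 067° and 4.6814′; 67 + 4.6814/60 = 67.078023
  W ⇒ negate

1. -12.03878, -175.47086
2. -78.77003, -169.17448
3. 19.85750, -120.38806
4. -88.64351, 163.56172
5. 79.51728, -67.07802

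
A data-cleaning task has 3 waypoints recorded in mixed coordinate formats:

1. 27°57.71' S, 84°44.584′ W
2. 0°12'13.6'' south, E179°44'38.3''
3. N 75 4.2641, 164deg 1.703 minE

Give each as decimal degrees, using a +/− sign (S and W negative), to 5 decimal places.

1. -27.96183, -84.74307
2. -0.20378, 179.74397
3. 75.07107, 164.02838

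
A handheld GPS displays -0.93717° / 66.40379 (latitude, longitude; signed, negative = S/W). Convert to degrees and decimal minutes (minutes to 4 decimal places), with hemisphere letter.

Latitude is negative → S; |value| = 0.937170
Lat: fractional part 0.937170 → 56.230200 minutes
Longitude: minutes = (66.403790 − 66) × 60 = 24.227400

0° 56.2302′ S, 66° 24.2274′ E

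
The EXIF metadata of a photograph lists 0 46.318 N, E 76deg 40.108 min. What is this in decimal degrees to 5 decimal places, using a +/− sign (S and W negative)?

Lat: 0 + 46.318/60 = 0.771967
N → positive
Lon: 40.108′ = 0.668467°; total 76.668467
E ⇒ keep positive

0.77197, 76.66847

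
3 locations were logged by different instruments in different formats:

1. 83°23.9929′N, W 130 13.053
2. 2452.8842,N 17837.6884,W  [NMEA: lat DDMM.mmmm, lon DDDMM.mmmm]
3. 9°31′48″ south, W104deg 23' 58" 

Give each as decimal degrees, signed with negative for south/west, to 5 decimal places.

Point 1:
  Lat: 83 + 23.9929/60 = 83.399882
  N → positive
  Longitude: 130 + 13.053/60 = 130.217550
  W → negative
Point 2:
  φ: split at 2 digits → 24° and 52.8842′; 24 + 52.8842/60 = 24.881403
  N ⇒ keep positive
  Lon: split at 3 digits → 178° and 37.6884′; 178 + 37.6884/60 = 178.628140
  W → negative
Point 3:
  φ: 9° + 31/60 + 48/3600 = 9 + 0.516667 + 0.013333 = 9.530000
  hemisphere S, so the sign is −
  Lon: 23′ + 58″ = 23.96667′; 104 + 23.96667/60 = 104.399444
  W ⇒ negate

1. 83.39988, -130.21755
2. 24.88140, -178.62814
3. -9.53000, -104.39944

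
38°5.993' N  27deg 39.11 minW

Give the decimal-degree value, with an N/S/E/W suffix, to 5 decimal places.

38.09988° N, 27.65183° W

Latitude: 38 + 5.993/60 = 38.099883
Longitude: 39.11′ = 0.651833°; total 27.651833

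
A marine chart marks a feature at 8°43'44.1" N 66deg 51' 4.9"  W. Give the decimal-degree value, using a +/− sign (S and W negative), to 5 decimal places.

8.72892, -66.85136

φ: 8° + 43/60 + 44.1/3600 = 8 + 0.716667 + 0.012250 = 8.728917
N ⇒ keep positive
Lon: 51′ + 4.9″ = 51.08167′; 66 + 51.08167/60 = 66.851361
W ⇒ negate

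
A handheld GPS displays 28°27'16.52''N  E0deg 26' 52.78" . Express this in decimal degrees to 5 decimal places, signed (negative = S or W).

Latitude: 27′ + 16.52″ = 27.27533′; 28 + 27.27533/60 = 28.454589
N → positive
Longitude: 26′ + 52.78″ = 26.87967′; 0 + 26.87967/60 = 0.447994
E ⇒ keep positive

28.45459, 0.44799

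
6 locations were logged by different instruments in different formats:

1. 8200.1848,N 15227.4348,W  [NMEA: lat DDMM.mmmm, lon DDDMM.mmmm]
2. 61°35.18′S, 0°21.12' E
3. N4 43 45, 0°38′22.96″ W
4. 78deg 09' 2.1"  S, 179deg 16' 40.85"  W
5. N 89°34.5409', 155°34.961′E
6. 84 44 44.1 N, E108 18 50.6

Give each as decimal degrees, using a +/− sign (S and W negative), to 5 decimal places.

1. 82.00308, -152.45725
2. -61.58633, 0.35200
3. 4.72917, -0.63971
4. -78.15058, -179.27801
5. 89.57568, 155.58268
6. 84.74558, 108.31406

Point 1:
  Latitude: split at 2 digits → 82° and 0.1848′; 82 + 0.1848/60 = 82.003080
  N → positive
  λ: split at 3 digits → 152° and 27.4348′; 152 + 27.4348/60 = 152.457247
  W → negative
Point 2:
  φ: 61 + 35.18/60 = 61.586333
  S ⇒ negate
  λ: 0 + 21.12/60 = 0.352000
  E ⇒ keep positive
Point 3:
  Lat: 4° + 43/60 + 45/3600 = 4 + 0.716667 + 0.012500 = 4.729167
  N ⇒ keep positive
  Longitude: 0° + 38/60 + 22.96/3600 = 0 + 0.633333 + 0.006378 = 0.639711
  W ⇒ negate
Point 4:
  Latitude: 78° + 9/60 + 2.1/3600 = 78 + 0.150000 + 0.000583 = 78.150583
  S ⇒ negate
  Lon: 179 + 16/60 + 40.85/3600 = 179.278014
  hemisphere W, so the sign is −
Point 5:
  Lat: 89 + 34.5409/60 = 89.575682
  N → positive
  Longitude: 34.961′ = 0.582683°; total 155.582683
  E ⇒ keep positive
Point 6:
  Latitude: 84 + 44/60 + 44.1/3600 = 84.745583
  N ⇒ keep positive
  Lon: 108° + 18/60 + 50.6/3600 = 108 + 0.300000 + 0.014056 = 108.314056
  E ⇒ keep positive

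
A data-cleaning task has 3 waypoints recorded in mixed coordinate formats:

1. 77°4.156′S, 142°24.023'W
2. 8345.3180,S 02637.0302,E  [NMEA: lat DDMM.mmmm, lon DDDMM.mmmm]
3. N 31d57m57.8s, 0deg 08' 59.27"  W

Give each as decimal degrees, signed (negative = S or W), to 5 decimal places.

1. -77.06927, -142.40038
2. -83.75530, 26.61717
3. 31.96606, -0.14980

Point 1:
  φ: 77 + 4.156/60 = 77.069267
  hemisphere S, so the sign is −
  Lon: 24.023′ = 0.400383°; total 142.400383
  W ⇒ negate
Point 2:
  φ: split at 2 digits → 83° and 45.318′; 83 + 45.318/60 = 83.755300
  hemisphere S, so the sign is −
  Lon: split at 3 digits → 026° and 37.0302′; 26 + 37.0302/60 = 26.617170
  E → positive
Point 3:
  φ: 31 + 57/60 + 57.8/3600 = 31.966056
  N → positive
  Lon: 0° + 8/60 + 59.27/3600 = 0 + 0.133333 + 0.016464 = 0.149797
  W → negative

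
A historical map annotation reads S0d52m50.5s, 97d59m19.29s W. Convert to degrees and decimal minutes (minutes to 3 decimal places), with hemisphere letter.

0° 52.842′ S, 97° 59.322′ W

Latitude: 52 + 50.5/60 = 52.84167′
Longitude: 59 + 19.29/60 = 59.32150′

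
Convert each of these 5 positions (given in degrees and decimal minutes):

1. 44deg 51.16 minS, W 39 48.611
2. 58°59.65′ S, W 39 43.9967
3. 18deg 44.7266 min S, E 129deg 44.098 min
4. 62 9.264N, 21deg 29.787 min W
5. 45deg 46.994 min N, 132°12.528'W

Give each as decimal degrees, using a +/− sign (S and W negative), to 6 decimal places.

Point 1:
  Latitude: 44 + 51.16/60 = 44.8526667
  hemisphere S, so the sign is −
  λ: 39 + 48.611/60 = 39.8101833
  W ⇒ negate
Point 2:
  Latitude: 58 + 59.65/60 = 58.9941667
  S ⇒ negate
  λ: 43.9967′ = 0.733278°; total 39.7332783
  W ⇒ negate
Point 3:
  Lat: 44.7266′ = 0.745443°; total 18.7454433
  S ⇒ negate
  λ: 129 + 44.098/60 = 129.7349667
  E → positive
Point 4:
  Lat: 9.264′ = 0.154400°; total 62.1544000
  N → positive
  Lon: 21 + 29.787/60 = 21.4964500
  W ⇒ negate
Point 5:
  Lat: 45 + 46.994/60 = 45.7832333
  N ⇒ keep positive
  Longitude: 132 + 12.528/60 = 132.2088000
  hemisphere W, so the sign is −

1. -44.852667, -39.810183
2. -58.994167, -39.733278
3. -18.745443, 129.734967
4. 62.154400, -21.496450
5. 45.783233, -132.208800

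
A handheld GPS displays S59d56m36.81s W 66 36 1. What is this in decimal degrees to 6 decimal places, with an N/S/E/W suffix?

Latitude: 59° + 56/60 + 36.81/3600 = 59 + 0.933333 + 0.010225 = 59.9435583
Lon: 66 + 36/60 + 1/3600 = 66.6002778

59.943558° S, 66.600278° W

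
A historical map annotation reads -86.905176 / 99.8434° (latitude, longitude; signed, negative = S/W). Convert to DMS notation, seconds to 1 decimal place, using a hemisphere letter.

86°54′18.6″ S, 99°50′36.2″ E

Latitude is negative → S; |value| = 86.905176
Lat: 0.905176 × 60 = 54.31056′ → 54′, remainder × 60 = 18.634″
Longitude: whole degrees 99; 50.60400′ → 50′ and 36.240″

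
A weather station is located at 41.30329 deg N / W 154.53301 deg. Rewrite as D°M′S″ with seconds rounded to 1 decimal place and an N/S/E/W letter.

Latitude: 0.303290° → 18.19740′; 0.19740 × 60 = 11.844″
Lon: 0.533010° → 31.98060′; 0.98060 × 60 = 58.836″

41°18′11.8″ N, 154°31′58.8″ W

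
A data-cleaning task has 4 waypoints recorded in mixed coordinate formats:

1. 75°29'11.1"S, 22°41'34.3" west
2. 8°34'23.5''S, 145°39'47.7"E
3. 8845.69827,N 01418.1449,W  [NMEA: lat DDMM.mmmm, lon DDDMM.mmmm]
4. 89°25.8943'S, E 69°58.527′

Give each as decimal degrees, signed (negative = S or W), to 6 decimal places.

Point 1:
  Latitude: 75° + 29/60 + 11.1/3600 = 75 + 0.483333 + 0.003083 = 75.4864167
  hemisphere S, so the sign is −
  Longitude: 41′ + 34.3″ = 41.57167′; 22 + 41.57167/60 = 22.6928611
  W ⇒ negate
Point 2:
  Lat: 8° + 34/60 + 23.5/3600 = 8 + 0.566667 + 0.006528 = 8.5731944
  S → negative
  Lon: 145 + 39/60 + 47.7/3600 = 145.6632500
  E ⇒ keep positive
Point 3:
  φ: split at 2 digits → 88° and 45.69827′; 88 + 45.69827/60 = 88.7616378
  N → positive
  Longitude: split at 3 digits → 014° and 18.1449′; 14 + 18.1449/60 = 14.3024150
  hemisphere W, so the sign is −
Point 4:
  Lat: 89 + 25.8943/60 = 89.4315717
  S → negative
  Longitude: 69 + 58.527/60 = 69.9754500
  E → positive

1. -75.486417, -22.692861
2. -8.573194, 145.663250
3. 88.761638, -14.302415
4. -89.431572, 69.975450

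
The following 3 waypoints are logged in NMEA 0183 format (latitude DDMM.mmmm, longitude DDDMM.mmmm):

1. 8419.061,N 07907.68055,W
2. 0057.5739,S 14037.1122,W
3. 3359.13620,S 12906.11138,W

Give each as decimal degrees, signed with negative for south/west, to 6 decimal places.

Point 1:
  Lat: split at 2 digits → 84° and 19.061′; 84 + 19.061/60 = 84.3176833
  N → positive
  Longitude: split at 3 digits → 079° and 7.68055′; 79 + 7.68055/60 = 79.1280092
  hemisphere W, so the sign is −
Point 2:
  Lat: degrees = first 2 digits = 0, minutes = 57.5739; 0 + 57.5739/60 = 0.9595650
  hemisphere S, so the sign is −
  λ: split at 3 digits → 140° and 37.1122′; 140 + 37.1122/60 = 140.6185367
  W → negative
Point 3:
  Latitude: degrees = first 2 digits = 33, minutes = 59.1362; 33 + 59.1362/60 = 33.9856033
  S → negative
  Lon: degrees = first 3 digits = 129, minutes = 6.11138; 129 + 6.11138/60 = 129.1018563
  hemisphere W, so the sign is −

1. 84.317683, -79.128009
2. -0.959565, -140.618537
3. -33.985603, -129.101856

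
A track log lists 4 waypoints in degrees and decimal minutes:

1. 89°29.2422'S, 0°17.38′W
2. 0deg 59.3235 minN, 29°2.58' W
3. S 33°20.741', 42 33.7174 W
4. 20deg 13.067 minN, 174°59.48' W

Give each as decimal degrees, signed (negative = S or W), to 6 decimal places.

1. -89.487370, -0.289667
2. 0.988725, -29.043000
3. -33.345683, -42.561957
4. 20.217783, -174.991333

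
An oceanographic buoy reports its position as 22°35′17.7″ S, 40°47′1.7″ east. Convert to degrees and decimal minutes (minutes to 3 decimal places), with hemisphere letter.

22° 35.295′ S, 40° 47.028′ E

Latitude: seconds/60 = 0.29500; minutes = 35 + 0.29500 = 35.29500
Longitude: 47 + 1.7/60 = 47.02833′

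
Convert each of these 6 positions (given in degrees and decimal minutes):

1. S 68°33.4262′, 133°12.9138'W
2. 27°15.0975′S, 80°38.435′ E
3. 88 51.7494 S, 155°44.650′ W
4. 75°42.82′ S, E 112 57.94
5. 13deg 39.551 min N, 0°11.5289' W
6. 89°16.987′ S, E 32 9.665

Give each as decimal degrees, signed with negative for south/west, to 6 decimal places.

Point 1:
  Lat: 33.4262′ = 0.557103°; total 68.5571033
  hemisphere S, so the sign is −
  Lon: 12.9138′ = 0.215230°; total 133.2152300
  hemisphere W, so the sign is −
Point 2:
  Lat: 15.0975′ = 0.251625°; total 27.2516250
  hemisphere S, so the sign is −
  Lon: 80 + 38.435/60 = 80.6405833
  E ⇒ keep positive
Point 3:
  Lat: 88 + 51.7494/60 = 88.8624900
  hemisphere S, so the sign is −
  Longitude: 155 + 44.65/60 = 155.7441667
  hemisphere W, so the sign is −
Point 4:
  Lat: 75 + 42.82/60 = 75.7136667
  S → negative
  Lon: 57.94′ = 0.965667°; total 112.9656667
  E ⇒ keep positive
Point 5:
  Lat: 39.551′ = 0.659183°; total 13.6591833
  N ⇒ keep positive
  Lon: 0 + 11.5289/60 = 0.1921483
  W ⇒ negate
Point 6:
  Lat: 89 + 16.987/60 = 89.2831167
  S → negative
  Longitude: 9.665′ = 0.161083°; total 32.1610833
  E → positive

1. -68.557103, -133.215230
2. -27.251625, 80.640583
3. -88.862490, -155.744167
4. -75.713667, 112.965667
5. 13.659183, -0.192148
6. -89.283117, 32.161083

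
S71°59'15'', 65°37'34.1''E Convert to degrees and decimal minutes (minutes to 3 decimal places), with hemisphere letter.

71° 59.250′ S, 65° 37.568′ E

Lat: seconds/60 = 0.25000; minutes = 59 + 0.25000 = 59.25000
Lon: 37 + 34.1/60 = 37.56833′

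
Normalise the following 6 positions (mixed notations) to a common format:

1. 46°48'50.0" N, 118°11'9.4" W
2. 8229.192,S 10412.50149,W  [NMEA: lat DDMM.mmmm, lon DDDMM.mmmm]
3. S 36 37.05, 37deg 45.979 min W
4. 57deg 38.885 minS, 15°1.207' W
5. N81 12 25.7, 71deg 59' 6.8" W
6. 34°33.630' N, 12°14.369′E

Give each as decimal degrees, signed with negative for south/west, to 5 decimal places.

1. 46.81389, -118.18594
2. -82.48653, -104.20836
3. -36.61750, -37.76632
4. -57.64808, -15.02012
5. 81.20714, -71.98522
6. 34.56050, 12.23948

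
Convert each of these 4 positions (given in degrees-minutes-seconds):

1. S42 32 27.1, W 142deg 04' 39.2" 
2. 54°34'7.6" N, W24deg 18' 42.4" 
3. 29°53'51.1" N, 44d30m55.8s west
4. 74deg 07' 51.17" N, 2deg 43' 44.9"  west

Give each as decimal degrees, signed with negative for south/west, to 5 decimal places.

1. -42.54086, -142.07756
2. 54.56878, -24.31178
3. 29.89753, -44.51550
4. 74.13088, -2.72914

Point 1:
  Lat: 42° + 32/60 + 27.1/3600 = 42 + 0.533333 + 0.007528 = 42.540861
  S ⇒ negate
  Lon: 142° + 4/60 + 39.2/3600 = 142 + 0.066667 + 0.010889 = 142.077556
  hemisphere W, so the sign is −
Point 2:
  φ: 34′ + 7.6″ = 34.12667′; 54 + 34.12667/60 = 54.568778
  N → positive
  λ: 24° + 18/60 + 42.4/3600 = 24 + 0.300000 + 0.011778 = 24.311778
  W ⇒ negate
Point 3:
  Lat: 29° + 53/60 + 51.1/3600 = 29 + 0.883333 + 0.014194 = 29.897528
  N → positive
  Lon: 44° + 30/60 + 55.8/3600 = 44 + 0.500000 + 0.015500 = 44.515500
  W ⇒ negate
Point 4:
  φ: 74 + 7/60 + 51.17/3600 = 74.130881
  N ⇒ keep positive
  λ: 2° + 43/60 + 44.9/3600 = 2 + 0.716667 + 0.012472 = 2.729139
  W ⇒ negate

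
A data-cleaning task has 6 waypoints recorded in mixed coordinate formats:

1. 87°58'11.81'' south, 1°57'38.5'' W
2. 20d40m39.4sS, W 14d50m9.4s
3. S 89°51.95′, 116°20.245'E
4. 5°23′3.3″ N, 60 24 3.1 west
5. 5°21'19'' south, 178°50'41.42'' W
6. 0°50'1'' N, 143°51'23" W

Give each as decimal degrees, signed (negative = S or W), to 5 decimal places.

1. -87.96995, -1.96069
2. -20.67761, -14.83594
3. -89.86583, 116.33742
4. 5.38425, -60.40086
5. -5.35528, -178.84484
6. 0.83361, -143.85639

Point 1:
  Lat: 87 + 58/60 + 11.81/3600 = 87.969947
  S ⇒ negate
  λ: 1° + 57/60 + 38.5/3600 = 1 + 0.950000 + 0.010694 = 1.960694
  W ⇒ negate
Point 2:
  Latitude: 20 + 40/60 + 39.4/3600 = 20.677611
  hemisphere S, so the sign is −
  Longitude: 14° + 50/60 + 9.4/3600 = 14 + 0.833333 + 0.002611 = 14.835944
  W ⇒ negate
Point 3:
  Lat: 89 + 51.95/60 = 89.865833
  hemisphere S, so the sign is −
  λ: 20.245′ = 0.337417°; total 116.337417
  E → positive
Point 4:
  Latitude: 5° + 23/60 + 3.3/3600 = 5 + 0.383333 + 0.000917 = 5.384250
  N → positive
  λ: 24′ + 3.1″ = 24.05167′; 60 + 24.05167/60 = 60.400861
  hemisphere W, so the sign is −
Point 5:
  Lat: 5 + 21/60 + 19/3600 = 5.355278
  S → negative
  Longitude: 178 + 50/60 + 41.42/3600 = 178.844839
  hemisphere W, so the sign is −
Point 6:
  Lat: 0° + 50/60 + 1/3600 = 0 + 0.833333 + 0.000278 = 0.833611
  N → positive
  Longitude: 143 + 51/60 + 23/3600 = 143.856389
  hemisphere W, so the sign is −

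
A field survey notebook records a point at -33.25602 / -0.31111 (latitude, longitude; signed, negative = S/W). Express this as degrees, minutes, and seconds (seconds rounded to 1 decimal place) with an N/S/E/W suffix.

33°15′21.7″ S, 0°18′40.0″ W

Latitude is negative → S; |value| = 33.256020
Latitude: 0.256020 × 60 = 15.36120′ → 15′, remainder × 60 = 21.672″
Longitude is negative → W; |value| = 0.311110
Longitude: 0.311110° → 18.66660′; 0.66660 × 60 = 39.996″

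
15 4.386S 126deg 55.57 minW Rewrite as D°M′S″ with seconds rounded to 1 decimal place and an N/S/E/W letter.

Lat: fractional minutes 0.38600 × 60 = 23.160″
λ: 55.57000′ → 55′ and 0.57000 × 60 = 34.200″

15°04′23.2″ S, 126°55′34.2″ W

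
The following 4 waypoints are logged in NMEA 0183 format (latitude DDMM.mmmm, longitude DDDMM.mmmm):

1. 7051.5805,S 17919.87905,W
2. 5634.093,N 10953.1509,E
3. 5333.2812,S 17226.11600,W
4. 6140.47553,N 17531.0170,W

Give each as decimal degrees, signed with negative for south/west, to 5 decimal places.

Point 1:
  Lat: degrees = first 2 digits = 70, minutes = 51.5805; 70 + 51.5805/60 = 70.859675
  S → negative
  λ: degrees = first 3 digits = 179, minutes = 19.87905; 179 + 19.87905/60 = 179.331318
  hemisphere W, so the sign is −
Point 2:
  Latitude: degrees = first 2 digits = 56, minutes = 34.093; 56 + 34.093/60 = 56.568217
  N ⇒ keep positive
  Lon: split at 3 digits → 109° and 53.1509′; 109 + 53.1509/60 = 109.885848
  E → positive
Point 3:
  φ: split at 2 digits → 53° and 33.2812′; 53 + 33.2812/60 = 53.554687
  S → negative
  Longitude: degrees = first 3 digits = 172, minutes = 26.116; 172 + 26.116/60 = 172.435267
  hemisphere W, so the sign is −
Point 4:
  Latitude: degrees = first 2 digits = 61, minutes = 40.47553; 61 + 40.47553/60 = 61.674592
  N ⇒ keep positive
  Lon: split at 3 digits → 175° and 31.017′; 175 + 31.017/60 = 175.516950
  W → negative

1. -70.85968, -179.33132
2. 56.56822, 109.88585
3. -53.55469, -172.43527
4. 61.67459, -175.51695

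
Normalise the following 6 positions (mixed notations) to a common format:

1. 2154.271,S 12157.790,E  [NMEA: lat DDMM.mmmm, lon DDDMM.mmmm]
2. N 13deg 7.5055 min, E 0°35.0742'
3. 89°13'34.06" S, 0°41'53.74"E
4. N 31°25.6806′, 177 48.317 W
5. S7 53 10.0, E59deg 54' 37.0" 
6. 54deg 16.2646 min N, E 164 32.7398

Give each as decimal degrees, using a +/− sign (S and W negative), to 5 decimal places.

Point 1:
  φ: split at 2 digits → 21° and 54.271′; 21 + 54.271/60 = 21.904517
  S ⇒ negate
  Longitude: split at 3 digits → 121° and 57.79′; 121 + 57.79/60 = 121.963167
  E → positive
Point 2:
  Lat: 13 + 7.5055/60 = 13.125092
  N → positive
  λ: 35.0742′ = 0.584570°; total 0.584570
  E ⇒ keep positive
Point 3:
  Lat: 89 + 13/60 + 34.06/3600 = 89.226128
  S ⇒ negate
  λ: 0° + 41/60 + 53.74/3600 = 0 + 0.683333 + 0.014928 = 0.698261
  E ⇒ keep positive
Point 4:
  φ: 25.6806′ = 0.428010°; total 31.428010
  N → positive
  Lon: 48.317′ = 0.805283°; total 177.805283
  W → negative
Point 5:
  Latitude: 7 + 53/60 + 10/3600 = 7.886111
  S → negative
  λ: 54′ + 37″ = 54.61667′; 59 + 54.61667/60 = 59.910278
  E → positive
Point 6:
  φ: 16.2646′ = 0.271077°; total 54.271077
  N ⇒ keep positive
  λ: 32.7398′ = 0.545663°; total 164.545663
  E → positive

1. -21.90452, 121.96317
2. 13.12509, 0.58457
3. -89.22613, 0.69826
4. 31.42801, -177.80528
5. -7.88611, 59.91028
6. 54.27108, 164.54566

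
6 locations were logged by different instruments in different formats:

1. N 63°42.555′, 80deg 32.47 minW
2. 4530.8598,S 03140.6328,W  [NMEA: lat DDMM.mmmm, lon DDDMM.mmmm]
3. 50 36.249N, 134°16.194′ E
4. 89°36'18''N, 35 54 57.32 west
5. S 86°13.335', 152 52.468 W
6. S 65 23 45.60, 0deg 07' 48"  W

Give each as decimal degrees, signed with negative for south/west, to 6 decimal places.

1. 63.709250, -80.541167
2. -45.514330, -31.677213
3. 50.604150, 134.269900
4. 89.605000, -35.915922
5. -86.222250, -152.874467
6. -65.396000, -0.130000

Point 1:
  Lat: 42.555′ = 0.709250°; total 63.7092500
  N → positive
  Longitude: 32.47′ = 0.541167°; total 80.5411667
  hemisphere W, so the sign is −
Point 2:
  φ: degrees = first 2 digits = 45, minutes = 30.8598; 45 + 30.8598/60 = 45.5143300
  S → negative
  λ: degrees = first 3 digits = 31, minutes = 40.6328; 31 + 40.6328/60 = 31.6772133
  hemisphere W, so the sign is −
Point 3:
  φ: 50 + 36.249/60 = 50.6041500
  N → positive
  Longitude: 16.194′ = 0.269900°; total 134.2699000
  E ⇒ keep positive
Point 4:
  Lat: 89 + 36/60 + 18/3600 = 89.6050000
  N → positive
  λ: 35 + 54/60 + 57.32/3600 = 35.9159222
  W ⇒ negate
Point 5:
  Lat: 13.335′ = 0.222250°; total 86.2222500
  S → negative
  Lon: 52.468′ = 0.874467°; total 152.8744667
  W → negative
Point 6:
  Lat: 23′ + 45.6″ = 23.76000′; 65 + 23.76000/60 = 65.3960000
  S → negative
  Longitude: 0 + 7/60 + 48/3600 = 0.1300000
  hemisphere W, so the sign is −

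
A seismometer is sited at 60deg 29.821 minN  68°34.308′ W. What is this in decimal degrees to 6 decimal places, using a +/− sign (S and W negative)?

60.497017, -68.571800

Lat: 60 + 29.821/60 = 60.4970167
N ⇒ keep positive
λ: 68 + 34.308/60 = 68.5718000
hemisphere W, so the sign is −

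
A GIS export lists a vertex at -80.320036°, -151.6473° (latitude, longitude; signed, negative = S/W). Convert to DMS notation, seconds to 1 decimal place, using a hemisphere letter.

Latitude is negative → S; |value| = 80.320036
Latitude: 0.320036° → 19.20216′; 0.20216 × 60 = 12.130″
Longitude is negative → W; |value| = 151.647300
Longitude: 0.647300 × 60 = 38.83800′ → 38′, remainder × 60 = 50.280″

80°19′12.1″ S, 151°38′50.3″ W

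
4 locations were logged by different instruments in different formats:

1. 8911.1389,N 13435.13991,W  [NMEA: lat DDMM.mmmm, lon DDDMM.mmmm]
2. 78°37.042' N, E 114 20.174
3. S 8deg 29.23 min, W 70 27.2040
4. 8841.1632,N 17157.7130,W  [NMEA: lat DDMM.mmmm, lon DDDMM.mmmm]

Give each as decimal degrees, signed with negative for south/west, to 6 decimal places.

1. 89.185648, -134.585665
2. 78.617367, 114.336233
3. -8.487167, -70.453400
4. 88.686053, -171.961883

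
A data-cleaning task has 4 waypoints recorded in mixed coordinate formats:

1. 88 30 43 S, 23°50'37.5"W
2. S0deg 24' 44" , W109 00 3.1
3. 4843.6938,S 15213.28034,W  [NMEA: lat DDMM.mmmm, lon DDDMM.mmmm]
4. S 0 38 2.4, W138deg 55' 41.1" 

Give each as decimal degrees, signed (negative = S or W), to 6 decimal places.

1. -88.511944, -23.843750
2. -0.412222, -109.000861
3. -48.728230, -152.221339
4. -0.634000, -138.928083

Point 1:
  φ: 30′ + 43″ = 30.71667′; 88 + 30.71667/60 = 88.5119444
  S → negative
  Longitude: 50′ + 37.5″ = 50.62500′; 23 + 50.62500/60 = 23.8437500
  hemisphere W, so the sign is −
Point 2:
  Lat: 0 + 24/60 + 44/3600 = 0.4122222
  S ⇒ negate
  Longitude: 109° + 0/60 + 3.1/3600 = 109 + 0.000000 + 0.000861 = 109.0008611
  W → negative
Point 3:
  Lat: degrees = first 2 digits = 48, minutes = 43.6938; 48 + 43.6938/60 = 48.7282300
  S ⇒ negate
  Lon: split at 3 digits → 152° and 13.28034′; 152 + 13.28034/60 = 152.2213390
  W → negative
Point 4:
  Latitude: 0 + 38/60 + 2.4/3600 = 0.6340000
  S → negative
  λ: 55′ + 41.1″ = 55.68500′; 138 + 55.68500/60 = 138.9280833
  hemisphere W, so the sign is −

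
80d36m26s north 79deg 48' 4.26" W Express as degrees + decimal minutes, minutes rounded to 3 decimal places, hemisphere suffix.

Latitude: 36 + 26/60 = 36.43333′
λ: seconds/60 = 0.07100; minutes = 48 + 0.07100 = 48.07100

80° 36.433′ N, 79° 48.071′ W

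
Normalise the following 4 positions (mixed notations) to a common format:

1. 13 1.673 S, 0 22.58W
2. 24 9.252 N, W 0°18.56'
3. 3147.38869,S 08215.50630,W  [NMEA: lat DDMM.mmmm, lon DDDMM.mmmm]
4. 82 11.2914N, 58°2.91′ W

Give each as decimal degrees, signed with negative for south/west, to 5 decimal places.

1. -13.02788, -0.37633
2. 24.15420, -0.30933
3. -31.78981, -82.25844
4. 82.18819, -58.04850

Point 1:
  Lat: 13 + 1.673/60 = 13.027883
  S ⇒ negate
  Lon: 0 + 22.58/60 = 0.376333
  W → negative
Point 2:
  Latitude: 24 + 9.252/60 = 24.154200
  N ⇒ keep positive
  Longitude: 0 + 18.56/60 = 0.309333
  W → negative
Point 3:
  Latitude: split at 2 digits → 31° and 47.38869′; 31 + 47.38869/60 = 31.789812
  hemisphere S, so the sign is −
  Longitude: degrees = first 3 digits = 82, minutes = 15.5063; 82 + 15.5063/60 = 82.258438
  W ⇒ negate
Point 4:
  Latitude: 11.2914′ = 0.188190°; total 82.188190
  N ⇒ keep positive
  λ: 58 + 2.91/60 = 58.048500
  hemisphere W, so the sign is −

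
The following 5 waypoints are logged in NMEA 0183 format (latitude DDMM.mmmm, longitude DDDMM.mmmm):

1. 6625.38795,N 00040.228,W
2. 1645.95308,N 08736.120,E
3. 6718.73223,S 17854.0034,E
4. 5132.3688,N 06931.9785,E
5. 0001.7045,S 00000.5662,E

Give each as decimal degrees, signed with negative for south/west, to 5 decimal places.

1. 66.42313, -0.67047
2. 16.76588, 87.60200
3. -67.31220, 178.90006
4. 51.53948, 69.53298
5. -0.02841, 0.00944

Point 1:
  Lat: split at 2 digits → 66° and 25.38795′; 66 + 25.38795/60 = 66.423133
  N ⇒ keep positive
  Lon: split at 3 digits → 000° and 40.228′; 0 + 40.228/60 = 0.670467
  hemisphere W, so the sign is −
Point 2:
  Latitude: split at 2 digits → 16° and 45.95308′; 16 + 45.95308/60 = 16.765885
  N → positive
  Longitude: split at 3 digits → 087° and 36.12′; 87 + 36.12/60 = 87.602000
  E → positive
Point 3:
  Lat: split at 2 digits → 67° and 18.73223′; 67 + 18.73223/60 = 67.312204
  S → negative
  Lon: degrees = first 3 digits = 178, minutes = 54.0034; 178 + 54.0034/60 = 178.900057
  E ⇒ keep positive
Point 4:
  φ: degrees = first 2 digits = 51, minutes = 32.3688; 51 + 32.3688/60 = 51.539480
  N ⇒ keep positive
  λ: degrees = first 3 digits = 69, minutes = 31.9785; 69 + 31.9785/60 = 69.532975
  E ⇒ keep positive
Point 5:
  φ: split at 2 digits → 00° and 1.7045′; 0 + 1.7045/60 = 0.028408
  S ⇒ negate
  Longitude: degrees = first 3 digits = 0, minutes = 0.5662; 0 + 0.5662/60 = 0.009437
  E → positive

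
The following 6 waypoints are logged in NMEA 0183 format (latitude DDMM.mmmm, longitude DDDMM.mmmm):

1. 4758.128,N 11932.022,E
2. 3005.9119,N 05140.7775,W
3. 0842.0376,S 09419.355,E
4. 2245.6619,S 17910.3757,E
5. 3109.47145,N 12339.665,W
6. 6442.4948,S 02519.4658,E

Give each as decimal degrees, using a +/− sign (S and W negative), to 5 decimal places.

Point 1:
  Latitude: degrees = first 2 digits = 47, minutes = 58.128; 47 + 58.128/60 = 47.968800
  N → positive
  Lon: degrees = first 3 digits = 119, minutes = 32.022; 119 + 32.022/60 = 119.533700
  E ⇒ keep positive
Point 2:
  Latitude: split at 2 digits → 30° and 5.9119′; 30 + 5.9119/60 = 30.098532
  N ⇒ keep positive
  Lon: degrees = first 3 digits = 51, minutes = 40.7775; 51 + 40.7775/60 = 51.679625
  hemisphere W, so the sign is −
Point 3:
  Lat: degrees = first 2 digits = 8, minutes = 42.0376; 8 + 42.0376/60 = 8.700627
  S ⇒ negate
  Longitude: split at 3 digits → 094° and 19.355′; 94 + 19.355/60 = 94.322583
  E ⇒ keep positive
Point 4:
  Latitude: split at 2 digits → 22° and 45.6619′; 22 + 45.6619/60 = 22.761032
  S → negative
  Longitude: degrees = first 3 digits = 179, minutes = 10.3757; 179 + 10.3757/60 = 179.172928
  E → positive
Point 5:
  φ: degrees = first 2 digits = 31, minutes = 9.47145; 31 + 9.47145/60 = 31.157858
  N → positive
  λ: degrees = first 3 digits = 123, minutes = 39.665; 123 + 39.665/60 = 123.661083
  W ⇒ negate
Point 6:
  φ: degrees = first 2 digits = 64, minutes = 42.4948; 64 + 42.4948/60 = 64.708247
  S → negative
  λ: split at 3 digits → 025° and 19.4658′; 25 + 19.4658/60 = 25.324430
  E → positive

1. 47.96880, 119.53370
2. 30.09853, -51.67963
3. -8.70063, 94.32258
4. -22.76103, 179.17293
5. 31.15786, -123.66108
6. -64.70825, 25.32443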